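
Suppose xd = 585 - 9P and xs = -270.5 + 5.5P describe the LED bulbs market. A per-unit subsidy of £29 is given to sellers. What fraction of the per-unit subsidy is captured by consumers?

Consumer share = 11/29

Pre-subsidy: 585 - 9P = -270.5 + 5.5P gives P* = 59, x* = 54.
With the subsidy, sellers receive Ps = Pb + 29 for each unit, where Pb is the price buyers pay.
Supply in terms of Pb becomes xs = -270.5 + 5.5(Pb + 29) = -111 + 5.5Pb. Setting this equal to demand: 585 - 9Pb = -111 + 5.5Pb, so Pb = 48.
Sellers receive Ps = 48 + 29 = 77; x' = 585 − 9·48 = 153.
Buyers' price falls by P* − Pb = 59 − 48 = 11; sellers' price rises by Ps − P* = 77 − 59 = 18.
So consumers capture 11/29 = 11/29 of each unit of subsidy.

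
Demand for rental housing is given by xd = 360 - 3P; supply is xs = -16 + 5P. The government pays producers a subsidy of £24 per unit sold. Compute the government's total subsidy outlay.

Government cost = £6336

Pre-subsidy: 360 - 3P = -16 + 5P gives P* = 47, x* = 219.
With the subsidy, sellers receive Ps = Pb + 24 for each unit, where Pb is the price buyers pay.
Supply in terms of Pb becomes xs = -16 + 5(Pb + 24) = 104 + 5Pb. Setting this equal to demand: 360 - 3Pb = 104 + 5Pb, so Pb = 32.
Sellers receive Ps = 32 + 24 = 56; x' = 360 − 3·32 = 264.
Government outlay = subsidy × quantity = 24 × 264 = 6336.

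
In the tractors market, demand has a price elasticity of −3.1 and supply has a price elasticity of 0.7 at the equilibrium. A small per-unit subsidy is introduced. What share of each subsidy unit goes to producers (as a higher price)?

Producer share = 31/38

For a small subsidy around the equilibrium, the benefit split depends on the relative slopes, which at a point are proportional to the elasticities.
Buyer share = εs/(εs + |εd|) = 0.7/(0.7 + 3.1) = 7/38; seller share = |εd|/(εs + |εd|) = 31/38.
So producers capture 31/38 of the subsidy.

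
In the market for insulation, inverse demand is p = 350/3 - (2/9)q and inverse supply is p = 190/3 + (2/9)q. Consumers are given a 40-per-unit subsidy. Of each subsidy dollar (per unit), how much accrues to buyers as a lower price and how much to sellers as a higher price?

Buyers gain 20 per unit; sellers gain 20 per unit

Pre-subsidy: 350/3 - (2/9)q = 190/3 + (2/9)q gives q* = 120 and p* = 90.
With the rebate, buyers effectively pay pb = ps − 40, where ps is the price sellers receive.
On the curves, pb = 350/3 - (2/9)q and ps = 190/3 + (2/9)q; the wedge ps − pb = 40 gives 190/3 + (2/9)q − (350/3 - (2/9)q) = 40, so q' = 210.
Then pb = 350/3 − (2/9)·210 = 70 and ps = 190/3 + (2/9)·210 = 110.
Buyers' price falls by p* − pb = 90 − 70 = 20; sellers' price rises by ps − p* = 110 − 90 = 20.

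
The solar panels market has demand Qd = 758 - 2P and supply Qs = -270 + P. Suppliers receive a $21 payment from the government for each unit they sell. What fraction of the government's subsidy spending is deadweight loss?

Pre-subsidy: 758 - 2P = -270 + P gives P* = 1028/3, Q* = 218/3.
With the subsidy, sellers receive Ps = Pb + 21 for each unit, where Pb is the price buyers pay.
Supply in terms of Pb becomes Qs = -270 + 1(Pb + 21) = -249 + Pb. Setting this equal to demand: 758 - 2Pb = -249 + Pb, so Pb = 1007/3.
Sellers receive Ps = 1007/3 + 21 = 1070/3; Q' = 758 − 2·(1007/3) = 260/3.
ΔCS = ½(218/3 + 260/3)(1028/3 − 1007/3) = 1673/3; ΔPS = ½(218/3 + 260/3)(1070/3 − 1028/3) = 3346/3.
Government spending = 21 × 260/3 = 1820.
DWL = ½ × 21 × (260/3 − 218/3) = 147; fraction = 147 / 1820 = 21/260.

DWL / government spending = 21/260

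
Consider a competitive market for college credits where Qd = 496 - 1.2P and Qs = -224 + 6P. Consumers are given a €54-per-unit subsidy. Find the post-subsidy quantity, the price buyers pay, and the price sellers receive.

Q' = 430; buyers pay €55; sellers receive €109

Pre-subsidy: 496 - 1.2P = -224 + 6P gives P* = 100, Q* = 376.
With the rebate, buyers effectively pay Pb = Ps − 54, where Ps is the price sellers receive.
Demand in terms of Ps becomes Qd = 496 − 1.2(Ps − 54) = 560.8 - 1.2Ps. Setting this equal to supply: 560.8 - 1.2Ps = -224 + 6Ps, so Ps = 109.
Buyers pay Pb = 109 − 54 = 55; Q' = -224 + 6·109 = 430.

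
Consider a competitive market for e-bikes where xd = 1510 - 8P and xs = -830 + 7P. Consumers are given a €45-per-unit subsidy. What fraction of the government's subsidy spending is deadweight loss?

DWL / government spending = 42/215

Pre-subsidy: 1510 - 8P = -830 + 7P gives P* = 156, x* = 262.
With the rebate, buyers effectively pay Pb = Ps − 45, where Ps is the price sellers receive.
Demand in terms of Ps becomes xd = 1510 − 8(Ps − 45) = 1870 - 8Ps. Setting this equal to supply: 1870 - 8Ps = -830 + 7Ps, so Ps = 180.
Buyers pay Pb = 180 − 45 = 135; x' = -830 + 7·180 = 430.
ΔCS = ½(262 + 430)(156 − 135) = 7266; ΔPS = ½(262 + 430)(180 − 156) = 8304.
Government spending = 45 × 430 = 19350.
DWL = ½ × 45 × (430 − 262) = 3780; fraction = 3780 / 19350 = 42/215.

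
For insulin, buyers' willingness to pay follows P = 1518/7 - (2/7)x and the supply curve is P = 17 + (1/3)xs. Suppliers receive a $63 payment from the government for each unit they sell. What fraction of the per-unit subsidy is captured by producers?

Pre-subsidy: 1518/7 - (2/7)x = 17 + (1/3)x gives x* = 4197/13 and P* = 1620/13.
With the subsidy, sellers receive Ps = Pb + 63 for each unit, where Pb is the price buyers pay.
On the curves, Pb = 1518/7 - (2/7)x and Ps = 17 + (1/3)x; the wedge Ps − Pb = 63 gives 17 + (1/3)x − (1518/7 - (2/7)x) = 63, so x' = 5520/13.
Then Pb = 1518/7 − (2/7)·(5520/13) = 1242/13 and Ps = 17 + (1/3)·(5520/13) = 2061/13.
Buyers' price falls by P* − Pb = 1620/13 − 1242/13 = 378/13; sellers' price rises by Ps − P* = 2061/13 − 1620/13 = 441/13.
So producers capture (441/13)/63 = 7/13 of each unit of subsidy.

Producer share = 7/13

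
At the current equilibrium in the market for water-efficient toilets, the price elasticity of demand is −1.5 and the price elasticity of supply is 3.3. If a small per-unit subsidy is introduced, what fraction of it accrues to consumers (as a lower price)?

For a small subsidy around the equilibrium, the benefit split depends on the relative slopes, which at a point are proportional to the elasticities.
Buyer share = εs/(εs + |εd|) = 3.3/(3.3 + 1.5) = 0.6875; seller share = |εd|/(εs + |εd|) = 0.3125.

Consumer share = 0.6875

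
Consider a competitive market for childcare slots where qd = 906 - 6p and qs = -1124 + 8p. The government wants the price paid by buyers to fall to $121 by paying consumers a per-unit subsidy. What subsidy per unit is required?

At a buyer price of 121, quantity demanded is 906 − 6·121 = 180.
Sellers supply 180 only when they receive ps with -1124 + 8·ps = 180, i.e. ps = 163.
s = ps − pb = 163 − 121 = 42.

Required subsidy s = $42 per unit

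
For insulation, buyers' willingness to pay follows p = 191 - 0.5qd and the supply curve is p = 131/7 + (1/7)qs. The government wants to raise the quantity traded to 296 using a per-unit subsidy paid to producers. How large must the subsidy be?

Required subsidy s = 18 per unit

At q = 296, from the demand curve buyers pay pb = 191 − 0.5·296 = 43; from the supply curve sellers need ps = 131/7 + (1/7)·296 = 61.
The subsidy must fill the gap: s = ps − pb = 61 − 43 = 18.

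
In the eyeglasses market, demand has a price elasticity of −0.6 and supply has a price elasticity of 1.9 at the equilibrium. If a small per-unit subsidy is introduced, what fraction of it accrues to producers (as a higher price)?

Producer share = 0.24

For a small subsidy around the equilibrium, the benefit split depends on the relative slopes, which at a point are proportional to the elasticities.
Buyer share = εs/(εs + |εd|) = 1.9/(1.9 + 0.6) = 0.76; seller share = |εd|/(εs + |εd|) = 0.24.
So producers capture 0.24 of the subsidy.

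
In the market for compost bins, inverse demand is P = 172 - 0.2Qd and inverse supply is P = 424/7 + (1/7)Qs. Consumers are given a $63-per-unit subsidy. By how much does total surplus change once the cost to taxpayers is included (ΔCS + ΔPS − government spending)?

Pre-subsidy: 172 - 0.2Q = 424/7 + (1/7)Q gives Q* = 325 and P* = 107.
With the rebate, buyers effectively pay Pb = Ps − 63, where Ps is the price sellers receive.
On the curves, Pb = 172 - 0.2Q and Ps = 424/7 + (1/7)Q; the wedge Ps − Pb = 63 gives 424/7 + (1/7)Q − (172 - 0.2Q) = 63, so Q' = 508.75.
Then Pb = 172 − 0.2·508.75 = 70.25 and Ps = 424/7 + (1/7)·508.75 = 133.25.
ΔCS = ½(325 + 508.75)(107 − 70.25) = 15320.15625; ΔPS = ½(325 + 508.75)(133.25 − 107) = 10942.96875.
Government spending = 63 × 508.75 = 32051.25.
Net change = 15320.15625 + 10942.96875 − 32051.25 = -5788.125. The loss equals the DWL triangle ½·63·183.75.

Net change in total surplus = -$5788.125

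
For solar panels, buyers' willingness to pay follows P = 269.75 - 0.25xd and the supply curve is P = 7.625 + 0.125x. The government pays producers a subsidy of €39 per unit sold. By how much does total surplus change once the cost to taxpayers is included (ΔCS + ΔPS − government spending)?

Pre-subsidy: 269.75 - 0.25x = 7.625 + 0.125x gives x* = 699 and P* = 95.
With the subsidy, sellers receive Ps = Pb + 39 for each unit, where Pb is the price buyers pay.
On the curves, Pb = 269.75 - 0.25x and Ps = 7.625 + 0.125x; the wedge Ps − Pb = 39 gives 7.625 + 0.125x − (269.75 - 0.25x) = 39, so x' = 803.
Then Pb = 269.75 − 0.25·803 = 69 and Ps = 7.625 + 0.125·803 = 108.
ΔCS = ½(699 + 803)(95 − 69) = 19526; ΔPS = ½(699 + 803)(108 − 95) = 9763.
Government spending = 39 × 803 = 31317.
Net change = 19526 + 9763 − 31317 = -2028. The loss equals the DWL triangle ½·39·104.

Net change in total surplus = -€2028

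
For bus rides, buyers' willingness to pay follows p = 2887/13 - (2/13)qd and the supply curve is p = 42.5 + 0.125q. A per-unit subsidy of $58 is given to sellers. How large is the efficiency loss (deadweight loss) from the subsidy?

Pre-subsidy: 2887/13 - (2/13)q = 42.5 + 0.125q gives q* = 644 and p* = 123.
With the subsidy, sellers receive ps = pb + 58 for each unit, where pb is the price buyers pay.
On the curves, pb = 2887/13 - (2/13)q and ps = 42.5 + 0.125q; the wedge ps − pb = 58 gives 42.5 + 0.125q − (2887/13 - (2/13)q) = 58, so q' = 852.
Then pb = 2887/13 − (2/13)·852 = 91 and ps = 42.5 + 0.125·852 = 149.
The subsidy expands output by 852 − 644 = 208 past the efficient level; on those units the gap between marginal cost and willingness to pay runs from 0 up to 58.
DWL = ½ × 58 × 208 = 6032.

Deadweight loss = $6032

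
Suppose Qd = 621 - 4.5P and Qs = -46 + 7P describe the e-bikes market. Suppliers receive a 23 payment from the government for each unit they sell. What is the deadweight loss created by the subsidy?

Deadweight loss = 724.5

Pre-subsidy: 621 - 4.5P = -46 + 7P gives P* = 58, Q* = 360.
With the subsidy, sellers receive Ps = Pb + 23 for each unit, where Pb is the price buyers pay.
Supply in terms of Pb becomes Qs = -46 + 7(Pb + 23) = 115 + 7Pb. Setting this equal to demand: 621 - 4.5Pb = 115 + 7Pb, so Pb = 44.
Sellers receive Ps = 44 + 23 = 67; Q' = 621 − 4.5·44 = 423.
The subsidy expands output by 423 − 360 = 63 past the efficient level; on those units the gap between marginal cost and willingness to pay runs from 0 up to 23.
DWL = ½ × 23 × 63 = 724.5.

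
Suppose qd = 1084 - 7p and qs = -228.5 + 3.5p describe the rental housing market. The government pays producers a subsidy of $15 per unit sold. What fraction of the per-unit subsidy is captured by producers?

Producer share = 2/3

Pre-subsidy: 1084 - 7p = -228.5 + 3.5p gives p* = 125, q* = 209.
With the subsidy, sellers receive ps = pb + 15 for each unit, where pb is the price buyers pay.
Supply in terms of pb becomes qs = -228.5 + 3.5(pb + 15) = -176 + 3.5pb. Setting this equal to demand: 1084 - 7pb = -176 + 3.5pb, so pb = 120.
Sellers receive ps = 120 + 15 = 135; q' = 1084 − 7·120 = 244.
Buyers' price falls by p* − pb = 125 − 120 = 5; sellers' price rises by ps − p* = 135 − 125 = 10.
So producers capture 10/15 = 2/3 of each unit of subsidy.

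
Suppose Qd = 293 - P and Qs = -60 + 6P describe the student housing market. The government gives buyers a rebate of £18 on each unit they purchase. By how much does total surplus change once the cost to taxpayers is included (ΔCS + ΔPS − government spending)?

Net change in total surplus = -972/7

Pre-subsidy: 293 - P = -60 + 6P gives P* = 353/7, Q* = 1698/7.
With the rebate, buyers effectively pay Pb = Ps − 18, where Ps is the price sellers receive.
Demand in terms of Ps becomes Qd = 293 − 1(Ps − 18) = 311 - Ps. Setting this equal to supply: 311 - Ps = -60 + 6Ps, so Ps = 53.
Buyers pay Pb = 53 − 18 = 35; Q' = -60 + 6·53 = 258.
ΔCS = ½(1698/7 + 258)(353/7 − 35) = 189216/49; ΔPS = ½(1698/7 + 258)(53 − 353/7) = 31536/49.
Government spending = 18 × 258 = 4644.
Net change = 189216/49 + 31536/49 − 4644 = -972/7. The loss equals the DWL triangle ½·18·108/7.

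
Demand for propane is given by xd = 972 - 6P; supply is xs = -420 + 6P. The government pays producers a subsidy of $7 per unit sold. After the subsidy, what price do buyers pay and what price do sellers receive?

Pre-subsidy: 972 - 6P = -420 + 6P gives P* = 116, x* = 276.
With the subsidy, sellers receive Ps = Pb + 7 for each unit, where Pb is the price buyers pay.
Supply in terms of Pb becomes xs = -420 + 6(Pb + 7) = -378 + 6Pb. Setting this equal to demand: 972 - 6Pb = -378 + 6Pb, so Pb = 112.5.
Sellers receive Ps = 112.5 + 7 = 119.5; x' = 972 − 6·112.5 = 297.

Buyers pay $112.5; sellers receive $119.5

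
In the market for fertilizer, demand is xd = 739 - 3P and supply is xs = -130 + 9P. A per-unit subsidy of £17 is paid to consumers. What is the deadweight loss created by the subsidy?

Pre-subsidy: 739 - 3P = -130 + 9P gives P* = 869/12, x* = 521.75.
With the rebate, buyers effectively pay Pb = Ps − 17, where Ps is the price sellers receive.
Demand in terms of Ps becomes xd = 739 − 3(Ps − 17) = 790 - 3Ps. Setting this equal to supply: 790 - 3Ps = -130 + 9Ps, so Ps = 230/3.
Buyers pay Pb = 230/3 − 17 = 179/3; x' = -130 + 9·(230/3) = 560.
The subsidy expands output by 560 − 521.75 = 38.25 past the efficient level; on those units the gap between marginal cost and willingness to pay runs from 0 up to 17.
DWL = ½ × 17 × 38.25 = 325.125.

Deadweight loss = £325.125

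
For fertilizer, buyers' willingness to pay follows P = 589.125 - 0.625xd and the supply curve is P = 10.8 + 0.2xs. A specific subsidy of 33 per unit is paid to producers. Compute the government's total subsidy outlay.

Pre-subsidy: 589.125 - 0.625x = 10.8 + 0.2x gives x* = 701 and P* = 151.
With the subsidy, sellers receive Ps = Pb + 33 for each unit, where Pb is the price buyers pay.
On the curves, Pb = 589.125 - 0.625x and Ps = 10.8 + 0.2x; the wedge Ps − Pb = 33 gives 10.8 + 0.2x − (589.125 - 0.625x) = 33, so x' = 741.
Then Pb = 589.125 − 0.625·741 = 126 and Ps = 10.8 + 0.2·741 = 159.
Government outlay = subsidy × quantity = 33 × 741 = 24453.

Government cost = 24453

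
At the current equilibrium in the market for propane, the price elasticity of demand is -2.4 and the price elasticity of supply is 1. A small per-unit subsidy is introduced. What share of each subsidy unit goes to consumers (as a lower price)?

For a small subsidy around the equilibrium, the benefit split depends on the relative slopes, which at a point are proportional to the elasticities.
Buyer share = εs/(εs + |εd|) = 1/(1 + 2.4) = 5/17; seller share = |εd|/(εs + |εd|) = 12/17.

Consumer share = 5/17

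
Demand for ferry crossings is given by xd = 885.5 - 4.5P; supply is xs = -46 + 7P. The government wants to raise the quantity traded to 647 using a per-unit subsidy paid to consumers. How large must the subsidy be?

Required subsidy s = 46 per unit

At x = 647, invert demand for the buyer price: Pb = (885.5 − 647)/4.5 = 53; invert supply for the seller price: Ps = (647 − (-46))/7 = 99.
The subsidy must fill the gap: s = Ps − Pb = 99 − 53 = 46.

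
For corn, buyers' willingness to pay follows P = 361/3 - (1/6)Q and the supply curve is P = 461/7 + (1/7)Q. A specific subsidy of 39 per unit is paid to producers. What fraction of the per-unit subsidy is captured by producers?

Producer share = 6/13

Pre-subsidy: 361/3 - (1/6)Q = 461/7 + (1/7)Q gives Q* = 176 and P* = 91.
With the subsidy, sellers receive Ps = Pb + 39 for each unit, where Pb is the price buyers pay.
On the curves, Pb = 361/3 - (1/6)Q and Ps = 461/7 + (1/7)Q; the wedge Ps − Pb = 39 gives 461/7 + (1/7)Q − (361/3 - (1/6)Q) = 39, so Q' = 302.
Then Pb = 361/3 − (1/6)·302 = 70 and Ps = 461/7 + (1/7)·302 = 109.
Buyers' price falls by P* − Pb = 91 − 70 = 21; sellers' price rises by Ps − P* = 109 − 91 = 18.
So producers capture 18/39 = 6/13 of each unit of subsidy.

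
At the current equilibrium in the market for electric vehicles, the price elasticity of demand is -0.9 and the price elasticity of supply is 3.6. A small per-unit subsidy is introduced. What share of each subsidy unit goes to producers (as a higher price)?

Producer share = 0.2

For a small subsidy around the equilibrium, the benefit split depends on the relative slopes, which at a point are proportional to the elasticities.
Buyer share = εs/(εs + |εd|) = 3.6/(3.6 + 0.9) = 0.8; seller share = |εd|/(εs + |εd|) = 0.2.
So producers capture 0.2 of the subsidy.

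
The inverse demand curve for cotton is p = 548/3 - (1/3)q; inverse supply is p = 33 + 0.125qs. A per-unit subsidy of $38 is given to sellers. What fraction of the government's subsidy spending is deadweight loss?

Pre-subsidy: 548/3 - (1/3)q = 33 + 0.125q gives q* = 3592/11 and p* = 812/11.
With the subsidy, sellers receive ps = pb + 38 for each unit, where pb is the price buyers pay.
On the curves, pb = 548/3 - (1/3)q and ps = 33 + 0.125q; the wedge ps − pb = 38 gives 33 + 0.125q − (548/3 - (1/3)q) = 38, so q' = 4504/11.
Then pb = 548/3 − (1/3)·(4504/11) = 508/11 and ps = 33 + 0.125·(4504/11) = 926/11.
ΔCS = ½(3592/11 + 4504/11)(812/11 − 508/11) = 111872/11; ΔPS = ½(3592/11 + 4504/11)(926/11 − 812/11) = 41952/11.
Government spending = 38 × 4504/11 = 171152/11.
DWL = ½ × 38 × (4504/11 − 3592/11) = 17328/11; fraction = (17328/11) / (171152/11) = 57/563.

DWL / government spending = 57/563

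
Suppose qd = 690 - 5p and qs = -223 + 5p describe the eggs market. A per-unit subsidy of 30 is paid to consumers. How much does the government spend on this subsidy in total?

Government cost = 9255

Pre-subsidy: 690 - 5p = -223 + 5p gives p* = 91.3, q* = 233.5.
With the rebate, buyers effectively pay pb = ps − 30, where ps is the price sellers receive.
Demand in terms of ps becomes qd = 690 − 5(ps − 30) = 840 - 5ps. Setting this equal to supply: 840 - 5ps = -223 + 5ps, so ps = 106.3.
Buyers pay pb = 106.3 − 30 = 76.3; q' = -223 + 5·106.3 = 308.5.
Government outlay = subsidy × quantity = 30 × 308.5 = 9255.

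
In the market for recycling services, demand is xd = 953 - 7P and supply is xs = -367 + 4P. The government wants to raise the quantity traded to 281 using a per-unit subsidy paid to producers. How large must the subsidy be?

Required subsidy s = 66 per unit

At x = 281, invert demand for the buyer price: Pb = (953 − 281)/7 = 96; invert supply for the seller price: Ps = (281 − (-367))/4 = 162.
The subsidy must fill the gap: s = Ps − Pb = 162 − 96 = 66.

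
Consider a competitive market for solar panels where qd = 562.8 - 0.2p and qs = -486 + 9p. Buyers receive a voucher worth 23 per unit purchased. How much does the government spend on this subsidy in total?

Government cost = 12523.5

Pre-subsidy: 562.8 - 0.2p = -486 + 9p gives p* = 114, q* = 540.
With the rebate, buyers effectively pay pb = ps − 23, where ps is the price sellers receive.
Demand in terms of ps becomes qd = 562.8 − 0.2(ps − 23) = 567.4 - 0.2ps. Setting this equal to supply: 567.4 - 0.2ps = -486 + 9ps, so ps = 114.5.
Buyers pay pb = 114.5 − 23 = 91.5; q' = -486 + 9·114.5 = 544.5.
Government outlay = subsidy × quantity = 23 × 544.5 = 12523.5.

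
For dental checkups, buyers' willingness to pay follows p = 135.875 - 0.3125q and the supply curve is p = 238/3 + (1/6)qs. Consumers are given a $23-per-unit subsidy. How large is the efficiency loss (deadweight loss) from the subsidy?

Pre-subsidy: 135.875 - 0.3125q = 238/3 + (1/6)q gives q* = 118 and p* = 99.
With the rebate, buyers effectively pay pb = ps − 23, where ps is the price sellers receive.
On the curves, pb = 135.875 - 0.3125q and ps = 238/3 + (1/6)q; the wedge ps − pb = 23 gives 238/3 + (1/6)q − (135.875 - 0.3125q) = 23, so q' = 166.
Then pb = 135.875 − 0.3125·166 = 84 and ps = 238/3 + (1/6)·166 = 107.
The subsidy expands output by 166 − 118 = 48 past the efficient level; on those units the gap between marginal cost and willingness to pay runs from 0 up to 23.
DWL = ½ × 23 × 48 = 552.

Deadweight loss = $552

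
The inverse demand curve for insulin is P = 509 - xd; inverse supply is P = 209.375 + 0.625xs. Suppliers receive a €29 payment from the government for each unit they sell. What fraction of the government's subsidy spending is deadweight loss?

Pre-subsidy: 509 - x = 209.375 + 0.625x gives x* = 2397/13 and P* = 4220/13.
With the subsidy, sellers receive Ps = Pb + 29 for each unit, where Pb is the price buyers pay.
On the curves, Pb = 509 - x and Ps = 209.375 + 0.625x; the wedge Ps − Pb = 29 gives 209.375 + 0.625x − (509 - x) = 29, so x' = 2629/13.
Then Pb = 509 − 1·(2629/13) = 3988/13 and Ps = 209.375 + 0.625·(2629/13) = 4365/13.
ΔCS = ½(2397/13 + 2629/13)(4220/13 − 3988/13) = 583016/169; ΔPS = ½(2397/13 + 2629/13)(4365/13 − 4220/13) = 364385/169.
Government spending = 29 × 2629/13 = 76241/13.
DWL = ½ × 29 × (2629/13 − 2397/13) = 3364/13; fraction = (3364/13) / (76241/13) = 116/2629.

DWL / government spending = 116/2629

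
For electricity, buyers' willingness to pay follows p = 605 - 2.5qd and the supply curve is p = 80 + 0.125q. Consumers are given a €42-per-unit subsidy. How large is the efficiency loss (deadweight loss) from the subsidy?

Pre-subsidy: 605 - 2.5q = 80 + 0.125q gives q* = 200 and p* = 105.
With the rebate, buyers effectively pay pb = ps − 42, where ps is the price sellers receive.
On the curves, pb = 605 - 2.5q and ps = 80 + 0.125q; the wedge ps − pb = 42 gives 80 + 0.125q − (605 - 2.5q) = 42, so q' = 216.
Then pb = 605 − 2.5·216 = 65 and ps = 80 + 0.125·216 = 107.
The subsidy expands output by 216 − 200 = 16 past the efficient level; on those units the gap between marginal cost and willingness to pay runs from 0 up to 42.
DWL = ½ × 42 × 16 = 336.

Deadweight loss = €336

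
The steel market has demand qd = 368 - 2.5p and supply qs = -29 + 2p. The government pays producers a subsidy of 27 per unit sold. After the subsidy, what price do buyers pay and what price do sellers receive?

Buyers pay 686/9; sellers receive 929/9

Pre-subsidy: 368 - 2.5p = -29 + 2p gives p* = 794/9, q* = 1327/9.
With the subsidy, sellers receive ps = pb + 27 for each unit, where pb is the price buyers pay.
Supply in terms of pb becomes qs = -29 + 2(pb + 27) = 25 + 2pb. Setting this equal to demand: 368 - 2.5pb = 25 + 2pb, so pb = 686/9.
Sellers receive ps = 686/9 + 27 = 929/9; q' = 368 − 2.5·(686/9) = 1597/9.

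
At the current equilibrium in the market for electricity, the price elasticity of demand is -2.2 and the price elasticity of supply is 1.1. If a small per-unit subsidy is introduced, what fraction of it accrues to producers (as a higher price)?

Producer share = 2/3

For a small subsidy around the equilibrium, the benefit split depends on the relative slopes, which at a point are proportional to the elasticities.
Buyer share = εs/(εs + |εd|) = 1.1/(1.1 + 2.2) = 1/3; seller share = |εd|/(εs + |εd|) = 2/3.
So producers capture 2/3 of the subsidy.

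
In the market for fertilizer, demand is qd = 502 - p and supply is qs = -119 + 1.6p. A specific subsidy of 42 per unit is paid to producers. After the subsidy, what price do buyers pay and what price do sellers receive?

Buyers pay 213; sellers receive 255

Pre-subsidy: 502 - p = -119 + 1.6p gives p* = 3105/13, q* = 3421/13.
With the subsidy, sellers receive ps = pb + 42 for each unit, where pb is the price buyers pay.
Supply in terms of pb becomes qs = -119 + 1.6(pb + 42) = -51.8 + 1.6pb. Setting this equal to demand: 502 - pb = -51.8 + 1.6pb, so pb = 213.
Sellers receive ps = 213 + 42 = 255; q' = 502 − 1·213 = 289.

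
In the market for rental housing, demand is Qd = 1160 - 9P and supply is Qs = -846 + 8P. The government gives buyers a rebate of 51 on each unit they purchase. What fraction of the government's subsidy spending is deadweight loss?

Pre-subsidy: 1160 - 9P = -846 + 8P gives P* = 118, Q* = 98.
With the rebate, buyers effectively pay Pb = Ps − 51, where Ps is the price sellers receive.
Demand in terms of Ps becomes Qd = 1160 − 9(Ps − 51) = 1619 - 9Ps. Setting this equal to supply: 1619 - 9Ps = -846 + 8Ps, so Ps = 145.
Buyers pay Pb = 145 − 51 = 94; Q' = -846 + 8·145 = 314.
ΔCS = ½(98 + 314)(118 − 94) = 4944; ΔPS = ½(98 + 314)(145 − 118) = 5562.
Government spending = 51 × 314 = 16014.
DWL = ½ × 51 × (314 − 98) = 5508; fraction = 5508 / 16014 = 54/157.

DWL / government spending = 54/157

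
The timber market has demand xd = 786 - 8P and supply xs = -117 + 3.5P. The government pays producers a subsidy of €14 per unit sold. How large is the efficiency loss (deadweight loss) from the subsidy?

Deadweight loss = 5488/23

Pre-subsidy: 786 - 8P = -117 + 3.5P gives P* = 1806/23, x* = 3630/23.
With the subsidy, sellers receive Ps = Pb + 14 for each unit, where Pb is the price buyers pay.
Supply in terms of Pb becomes xs = -117 + 3.5(Pb + 14) = -68 + 3.5Pb. Setting this equal to demand: 786 - 8Pb = -68 + 3.5Pb, so Pb = 1708/23.
Sellers receive Ps = 1708/23 + 14 = 2030/23; x' = 786 − 8·(1708/23) = 4414/23.
The subsidy expands output by 4414/23 − 3630/23 = 784/23 past the efficient level; on those units the gap between marginal cost and willingness to pay runs from 0 up to 14.
DWL = ½ × 14 × 784/23 = 5488/23.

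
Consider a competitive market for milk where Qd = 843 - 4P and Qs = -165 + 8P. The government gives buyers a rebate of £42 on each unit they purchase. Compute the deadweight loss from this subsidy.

Deadweight loss = £2352

Pre-subsidy: 843 - 4P = -165 + 8P gives P* = 84, Q* = 507.
With the rebate, buyers effectively pay Pb = Ps − 42, where Ps is the price sellers receive.
Demand in terms of Ps becomes Qd = 843 − 4(Ps − 42) = 1011 - 4Ps. Setting this equal to supply: 1011 - 4Ps = -165 + 8Ps, so Ps = 98.
Buyers pay Pb = 98 − 42 = 56; Q' = -165 + 8·98 = 619.
The subsidy expands output by 619 − 507 = 112 past the efficient level; on those units the gap between marginal cost and willingness to pay runs from 0 up to 42.
DWL = ½ × 42 × 112 = 2352.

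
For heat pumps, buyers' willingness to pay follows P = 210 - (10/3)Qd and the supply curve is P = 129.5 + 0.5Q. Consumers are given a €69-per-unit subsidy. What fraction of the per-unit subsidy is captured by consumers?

Consumer share = 20/23

Pre-subsidy: 210 - (10/3)Q = 129.5 + 0.5Q gives Q* = 21 and P* = 140.
With the rebate, buyers effectively pay Pb = Ps − 69, where Ps is the price sellers receive.
On the curves, Pb = 210 - (10/3)Q and Ps = 129.5 + 0.5Q; the wedge Ps − Pb = 69 gives 129.5 + 0.5Q − (210 - (10/3)Q) = 69, so Q' = 39.
Then Pb = 210 − (10/3)·39 = 80 and Ps = 129.5 + 0.5·39 = 149.
Buyers' price falls by P* − Pb = 140 − 80 = 60; sellers' price rises by Ps − P* = 149 − 140 = 9.
So consumers capture 60/69 = 20/23 of each unit of subsidy.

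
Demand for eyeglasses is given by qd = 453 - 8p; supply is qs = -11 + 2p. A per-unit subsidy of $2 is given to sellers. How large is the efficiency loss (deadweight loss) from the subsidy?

Pre-subsidy: 453 - 8p = -11 + 2p gives p* = 46.4, q* = 81.8.
With the subsidy, sellers receive ps = pb + 2 for each unit, where pb is the price buyers pay.
Supply in terms of pb becomes qs = -11 + 2(pb + 2) = -7 + 2pb. Setting this equal to demand: 453 - 8pb = -7 + 2pb, so pb = 46.
Sellers receive ps = 46 + 2 = 48; q' = 453 − 8·46 = 85.
The subsidy expands output by 85 − 81.8 = 3.2 past the efficient level; on those units the gap between marginal cost and willingness to pay runs from 0 up to 2.
DWL = ½ × 2 × 3.2 = 3.2.

Deadweight loss = $3.2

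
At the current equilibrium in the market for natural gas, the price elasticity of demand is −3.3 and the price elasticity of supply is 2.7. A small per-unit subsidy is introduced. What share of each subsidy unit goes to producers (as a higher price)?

For a small subsidy around the equilibrium, the benefit split depends on the relative slopes, which at a point are proportional to the elasticities.
Buyer share = εs/(εs + |εd|) = 2.7/(2.7 + 3.3) = 0.45; seller share = |εd|/(εs + |εd|) = 0.55.
So producers capture 0.55 of the subsidy.

Producer share = 0.55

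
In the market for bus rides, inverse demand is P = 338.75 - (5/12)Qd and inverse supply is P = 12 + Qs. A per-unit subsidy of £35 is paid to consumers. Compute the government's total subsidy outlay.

Government cost = 151935/17

Pre-subsidy: 338.75 - (5/12)Q = 12 + Q gives Q* = 3921/17 and P* = 4125/17.
With the rebate, buyers effectively pay Pb = Ps − 35, where Ps is the price sellers receive.
On the curves, Pb = 338.75 - (5/12)Q and Ps = 12 + Q; the wedge Ps − Pb = 35 gives 12 + Q − (338.75 - (5/12)Q) = 35, so Q' = 4341/17.
Then Pb = 338.75 − (5/12)·(4341/17) = 3950/17 and Ps = 12 + 1·(4341/17) = 4545/17.
Government outlay = subsidy × quantity = 35 × 4341/17 = 151935/17.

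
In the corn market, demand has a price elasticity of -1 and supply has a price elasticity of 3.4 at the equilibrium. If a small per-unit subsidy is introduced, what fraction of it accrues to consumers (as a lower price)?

For a small subsidy around the equilibrium, the benefit split depends on the relative slopes, which at a point are proportional to the elasticities.
Buyer share = εs/(εs + |εd|) = 3.4/(3.4 + 1) = 17/22; seller share = |εd|/(εs + |εd|) = 5/22.

Consumer share = 17/22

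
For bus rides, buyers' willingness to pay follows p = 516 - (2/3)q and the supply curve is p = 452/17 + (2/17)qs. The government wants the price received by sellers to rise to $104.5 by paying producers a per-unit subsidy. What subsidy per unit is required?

Required subsidy s = $30 per unit

At a seller price of 104.5, quantity supplied is -226 + 8.5·104.5 = 662.25.
Buyers absorb 662.25 only when they pay pb = 516 − (2/3)·662.25 = 74.5.
s = ps − pb = 104.5 − 74.5 = 30.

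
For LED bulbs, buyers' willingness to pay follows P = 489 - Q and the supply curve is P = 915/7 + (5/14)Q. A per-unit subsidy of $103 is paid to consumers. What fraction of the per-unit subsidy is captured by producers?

Pre-subsidy: 489 - Q = 915/7 + (5/14)Q gives Q* = 264 and P* = 225.
With the rebate, buyers effectively pay Pb = Ps − 103, where Ps is the price sellers receive.
On the curves, Pb = 489 - Q and Ps = 915/7 + (5/14)Q; the wedge Ps − Pb = 103 gives 915/7 + (5/14)Q − (489 - Q) = 103, so Q' = 6458/19.
Then Pb = 489 − 1·(6458/19) = 2833/19 and Ps = 915/7 + (5/14)·(6458/19) = 4790/19.
Buyers' price falls by P* − Pb = 225 − 2833/19 = 1442/19; sellers' price rises by Ps − P* = 4790/19 − 225 = 515/19.
So producers capture (515/19)/103 = 5/19 of each unit of subsidy.

Producer share = 5/19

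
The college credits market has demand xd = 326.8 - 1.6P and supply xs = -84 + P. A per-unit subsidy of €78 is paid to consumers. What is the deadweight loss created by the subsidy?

Pre-subsidy: 326.8 - 1.6P = -84 + P gives P* = 158, x* = 74.
With the rebate, buyers effectively pay Pb = Ps − 78, where Ps is the price sellers receive.
Demand in terms of Ps becomes xd = 326.8 − 1.6(Ps − 78) = 451.6 - 1.6Ps. Setting this equal to supply: 451.6 - 1.6Ps = -84 + Ps, so Ps = 206.
Buyers pay Pb = 206 − 78 = 128; x' = -84 + 1·206 = 122.
The subsidy expands output by 122 − 74 = 48 past the efficient level; on those units the gap between marginal cost and willingness to pay runs from 0 up to 78.
DWL = ½ × 78 × 48 = 1872.

Deadweight loss = €1872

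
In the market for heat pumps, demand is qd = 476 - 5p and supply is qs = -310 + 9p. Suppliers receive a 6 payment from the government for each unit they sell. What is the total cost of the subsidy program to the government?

Pre-subsidy: 476 - 5p = -310 + 9p gives p* = 393/7, q* = 1367/7.
With the subsidy, sellers receive ps = pb + 6 for each unit, where pb is the price buyers pay.
Supply in terms of pb becomes qs = -310 + 9(pb + 6) = -256 + 9pb. Setting this equal to demand: 476 - 5pb = -256 + 9pb, so pb = 366/7.
Sellers receive ps = 366/7 + 6 = 408/7; q' = 476 − 5·(366/7) = 1502/7.
Government outlay = subsidy × quantity = 6 × 1502/7 = 9012/7.

Government cost = 9012/7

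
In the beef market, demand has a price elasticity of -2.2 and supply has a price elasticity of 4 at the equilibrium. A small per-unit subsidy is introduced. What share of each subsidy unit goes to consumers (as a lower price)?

For a small subsidy around the equilibrium, the benefit split depends on the relative slopes, which at a point are proportional to the elasticities.
Buyer share = εs/(εs + |εd|) = 4/(4 + 2.2) = 20/31; seller share = |εd|/(εs + |εd|) = 11/31.

Consumer share = 20/31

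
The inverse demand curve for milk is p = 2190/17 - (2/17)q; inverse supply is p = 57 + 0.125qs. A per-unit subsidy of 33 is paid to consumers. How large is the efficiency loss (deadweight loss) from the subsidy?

Pre-subsidy: 2190/17 - (2/17)q = 57 + 0.125q gives q* = 296 and p* = 94.
With the rebate, buyers effectively pay pb = ps − 33, where ps is the price sellers receive.
On the curves, pb = 2190/17 - (2/17)q and ps = 57 + 0.125q; the wedge ps − pb = 33 gives 57 + 0.125q − (2190/17 - (2/17)q) = 33, so q' = 432.
Then pb = 2190/17 − (2/17)·432 = 78 and ps = 57 + 0.125·432 = 111.
The subsidy expands output by 432 − 296 = 136 past the efficient level; on those units the gap between marginal cost and willingness to pay runs from 0 up to 33.
DWL = ½ × 33 × 136 = 2244.

Deadweight loss = 2244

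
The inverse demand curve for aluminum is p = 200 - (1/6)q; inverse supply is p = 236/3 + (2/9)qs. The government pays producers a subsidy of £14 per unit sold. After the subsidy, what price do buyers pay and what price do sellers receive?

Pre-subsidy: 200 - (1/6)q = 236/3 + (2/9)q gives q* = 312 and p* = 148.
With the subsidy, sellers receive ps = pb + 14 for each unit, where pb is the price buyers pay.
On the curves, pb = 200 - (1/6)q and ps = 236/3 + (2/9)q; the wedge ps − pb = 14 gives 236/3 + (2/9)q − (200 - (1/6)q) = 14, so q' = 348.
Then pb = 200 − (1/6)·348 = 142 and ps = 236/3 + (2/9)·348 = 156.

Buyers pay £142; sellers receive £156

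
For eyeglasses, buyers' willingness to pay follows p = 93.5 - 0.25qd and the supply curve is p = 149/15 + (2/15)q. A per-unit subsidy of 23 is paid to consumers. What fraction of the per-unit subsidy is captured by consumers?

Pre-subsidy: 93.5 - 0.25q = 149/15 + (2/15)q gives q* = 218 and p* = 39.
With the rebate, buyers effectively pay pb = ps − 23, where ps is the price sellers receive.
On the curves, pb = 93.5 - 0.25q and ps = 149/15 + (2/15)q; the wedge ps − pb = 23 gives 149/15 + (2/15)q − (93.5 - 0.25q) = 23, so q' = 278.
Then pb = 93.5 − 0.25·278 = 24 and ps = 149/15 + (2/15)·278 = 47.
Buyers' price falls by p* − pb = 39 − 24 = 15; sellers' price rises by ps − p* = 47 − 39 = 8.
So consumers capture 15/23 = 15/23 of each unit of subsidy.

Consumer share = 15/23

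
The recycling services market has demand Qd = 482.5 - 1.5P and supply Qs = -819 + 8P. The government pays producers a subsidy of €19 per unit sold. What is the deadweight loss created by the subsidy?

Pre-subsidy: 482.5 - 1.5P = -819 + 8P gives P* = 137, Q* = 277.
With the subsidy, sellers receive Ps = Pb + 19 for each unit, where Pb is the price buyers pay.
Supply in terms of Pb becomes Qs = -819 + 8(Pb + 19) = -667 + 8Pb. Setting this equal to demand: 482.5 - 1.5Pb = -667 + 8Pb, so Pb = 121.
Sellers receive Ps = 121 + 19 = 140; Q' = 482.5 − 1.5·121 = 301.
The subsidy expands output by 301 − 277 = 24 past the efficient level; on those units the gap between marginal cost and willingness to pay runs from 0 up to 19.
DWL = ½ × 19 × 24 = 228.

Deadweight loss = €228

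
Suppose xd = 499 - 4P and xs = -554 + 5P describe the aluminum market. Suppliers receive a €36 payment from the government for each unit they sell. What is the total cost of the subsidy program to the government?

Government cost = €3996

Pre-subsidy: 499 - 4P = -554 + 5P gives P* = 117, x* = 31.
With the subsidy, sellers receive Ps = Pb + 36 for each unit, where Pb is the price buyers pay.
Supply in terms of Pb becomes xs = -554 + 5(Pb + 36) = -374 + 5Pb. Setting this equal to demand: 499 - 4Pb = -374 + 5Pb, so Pb = 97.
Sellers receive Ps = 97 + 36 = 133; x' = 499 − 4·97 = 111.
Government outlay = subsidy × quantity = 36 × 111 = 3996.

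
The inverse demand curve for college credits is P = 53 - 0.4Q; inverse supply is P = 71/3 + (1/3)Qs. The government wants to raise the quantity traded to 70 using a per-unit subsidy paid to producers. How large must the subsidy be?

Required subsidy s = 22 per unit

At Q = 70, from the demand curve buyers pay Pb = 53 − 0.4·70 = 25; from the supply curve sellers need Ps = 71/3 + (1/3)·70 = 47.
The subsidy must fill the gap: s = Ps − Pb = 47 − 25 = 22.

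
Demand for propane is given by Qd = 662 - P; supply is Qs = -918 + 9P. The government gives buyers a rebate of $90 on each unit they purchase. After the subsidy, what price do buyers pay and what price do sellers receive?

Buyers pay $77; sellers receive $167

Pre-subsidy: 662 - P = -918 + 9P gives P* = 158, Q* = 504.
With the rebate, buyers effectively pay Pb = Ps − 90, where Ps is the price sellers receive.
Demand in terms of Ps becomes Qd = 662 − 1(Ps − 90) = 752 - Ps. Setting this equal to supply: 752 - Ps = -918 + 9Ps, so Ps = 167.
Buyers pay Pb = 167 − 90 = 77; Q' = -918 + 9·167 = 585.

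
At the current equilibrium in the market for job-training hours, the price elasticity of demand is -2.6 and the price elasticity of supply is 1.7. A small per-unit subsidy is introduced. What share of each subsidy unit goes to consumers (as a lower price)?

For a small subsidy around the equilibrium, the benefit split depends on the relative slopes, which at a point are proportional to the elasticities.
Buyer share = εs/(εs + |εd|) = 1.7/(1.7 + 2.6) = 17/43; seller share = |εd|/(εs + |εd|) = 26/43.

Consumer share = 17/43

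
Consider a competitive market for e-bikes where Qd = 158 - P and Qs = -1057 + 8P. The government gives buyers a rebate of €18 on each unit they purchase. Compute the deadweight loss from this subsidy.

Deadweight loss = €144

Pre-subsidy: 158 - P = -1057 + 8P gives P* = 135, Q* = 23.
With the rebate, buyers effectively pay Pb = Ps − 18, where Ps is the price sellers receive.
Demand in terms of Ps becomes Qd = 158 − 1(Ps − 18) = 176 - Ps. Setting this equal to supply: 176 - Ps = -1057 + 8Ps, so Ps = 137.
Buyers pay Pb = 137 − 18 = 119; Q' = -1057 + 8·137 = 39.
The subsidy expands output by 39 − 23 = 16 past the efficient level; on those units the gap between marginal cost and willingness to pay runs from 0 up to 18.
DWL = ½ × 18 × 16 = 144.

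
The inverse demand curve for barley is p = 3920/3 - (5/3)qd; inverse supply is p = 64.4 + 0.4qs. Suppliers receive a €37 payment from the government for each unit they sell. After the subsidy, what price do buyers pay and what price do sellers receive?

Buyers pay €275; sellers receive €312

Pre-subsidy: 3920/3 - (5/3)q = 64.4 + 0.4q gives q* = 18634/31 and p* = 9450/31.
With the subsidy, sellers receive ps = pb + 37 for each unit, where pb is the price buyers pay.
On the curves, pb = 3920/3 - (5/3)q and ps = 64.4 + 0.4q; the wedge ps − pb = 37 gives 64.4 + 0.4q − (3920/3 - (5/3)q) = 37, so q' = 619.
Then pb = 3920/3 − (5/3)·619 = 275 and ps = 64.4 + 0.4·619 = 312.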